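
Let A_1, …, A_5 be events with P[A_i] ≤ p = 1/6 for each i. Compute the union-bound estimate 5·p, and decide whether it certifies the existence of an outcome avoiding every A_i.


Union bound: P[∪_{i=1}^{5} A_i] ≤ Σ_i P[A_i] ≤ 5·p = 5·(1/6) = 5/6.
Numerically: 5/6 ≈ 0.83333.
Is 5/6 < 1? YES.
Since P[∪ A_i] ≤ 5/6 < 1, the complement has P[∩ A_i^c] ≥ 1 − 5/6 = 1/6 > 0, so some outcome avoids every A_i.

5·p = 5/6 ≈ 0.83333; existence CERTIFIED by the union bound.


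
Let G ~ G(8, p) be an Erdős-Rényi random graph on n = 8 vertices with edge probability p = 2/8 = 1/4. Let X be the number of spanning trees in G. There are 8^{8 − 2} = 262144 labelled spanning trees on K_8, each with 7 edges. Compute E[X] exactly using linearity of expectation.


K_8 has 8^{8 − 2} = 262144 labelled spanning trees.
For each such spanning tree H, let X_H = 1 if all 7 edges of H are present in G. Then P[X_H = 1] = p^{7} = (1/4)^{7} = 1/16384.
By linearity of expectation: E[X] = Σ_H E[X_H] = 262144 · p^{7} = 262144 · 1/16384 = 16.
Numerically: E[X] ≈ 16.

E[X] = 262144 · (1/4)^{7} = 16 ≈ 16.


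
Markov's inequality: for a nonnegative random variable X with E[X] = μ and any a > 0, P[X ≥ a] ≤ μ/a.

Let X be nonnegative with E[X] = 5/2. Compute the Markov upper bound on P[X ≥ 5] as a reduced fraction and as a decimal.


μ = E[X] = 5/2, a = 5.
Markov: P[X ≥ 5] ≤ μ/a = (5/2)/5 = 1/2.
Numerically: ≈ 0.5000.
(Since a = 5 > μ = 2.5000, the bound 1/2 is < 1 and informative.)

P[X ≥ 5] ≤ 1/2 ≈ 0.5000.


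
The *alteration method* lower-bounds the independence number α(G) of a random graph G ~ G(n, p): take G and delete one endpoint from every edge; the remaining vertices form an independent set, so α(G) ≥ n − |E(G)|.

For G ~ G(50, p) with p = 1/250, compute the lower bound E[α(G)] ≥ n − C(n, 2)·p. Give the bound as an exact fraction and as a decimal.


E[|E(G)|] = C(50, 2)·p = 1225 · (1/250) = 49/10.
E[α(G)] ≥ n − E[|E(G)|] = 50 − 49/10 = 451/10.
Numerically: ≈ 45.100000.
(This is only a lower bound; the true E[α(G)] may be larger.)

E[α(G)] ≥ 451/10 ≈ 45.100000.


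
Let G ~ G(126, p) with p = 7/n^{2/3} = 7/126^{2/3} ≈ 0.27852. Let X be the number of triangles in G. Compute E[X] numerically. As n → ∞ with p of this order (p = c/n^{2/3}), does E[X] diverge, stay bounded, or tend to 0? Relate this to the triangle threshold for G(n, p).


Number of potential triangles: C(126, 3) = 325500.
Each occurs with probability p³ ≈ (0.27852)³ ≈ 2.1604938e-02.
By linearity: E[X] = C(126, 3)·p³ ≈ 325500 · 2.1604938e-02 ≈ 7032.40741.
Since α = 2/3 < 1, p = c/n^{2/3} ≫ 1/n is above the triangle threshold p ~ 1/n. Asymptotically E[X] ~ (c³/6)·n^{3(1−α)} = (7³/6)·n^{1} → ∞; triangles are abundant w.h.p.

E[X] ≈ 7032.40741; in regime p = Θ(1/n^{2/3}) E[X] diverges (above the triangle threshold p ~ 1/n).


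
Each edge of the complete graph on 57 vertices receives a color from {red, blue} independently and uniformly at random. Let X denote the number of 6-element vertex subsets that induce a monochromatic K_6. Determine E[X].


Let X = Σ_S X_S over the C(57, 6) = 36288252 subsets S of size 6, where X_S = 1 if the K_6 on S is monochromatic.
For a fixed S, the K_6 on S has C(6, 2) = 15 edges. P[all 15 edges red] = (1/2)^15, and likewise for blue, so P[monochromatic] = 2·(1/2)^15 = 2^{1 − 15} = 1/16384.
By linearity: E[X] = C(57, 6) · 2^{1 − 15} = 36288252 · 1/16384 = 9072063/4096.
Numerically: E[X] ≈ 2214.85913.

E[X] = C(57,6)·2^(1−C(6,2)) = 9072063/4096 ≈ 2214.85913.


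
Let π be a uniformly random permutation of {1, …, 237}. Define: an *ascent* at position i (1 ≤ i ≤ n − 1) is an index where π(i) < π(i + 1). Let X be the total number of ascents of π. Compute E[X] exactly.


Write X = Σ X_I over i = 1, …, 236, with X_I the indicator of one ascent.
There are 236 indicators.
For each fixed i, the pair (π(i), π(i+1)) is a uniformly random ordered pair of distinct values from {1, …, 237}; by symmetry P[π(i) < π(i+1)] = 1/2.
By linearity: E[X] = 236 · (1/2) = (237 − 1) · (1/2) = 118 ≈ 118.0000.

E[X] = 118 = 118.0000.


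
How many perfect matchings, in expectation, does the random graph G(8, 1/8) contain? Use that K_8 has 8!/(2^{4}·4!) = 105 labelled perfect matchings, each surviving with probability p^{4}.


K_8 has 8!/(2^{4}·4!) = 105 labelled perfect matchings.
For each such perfect matching H, let X_H = 1 if all 4 edges of H are present in G. Then P[X_H = 1] = p^{4} = (1/8)^{4} = 1/4096.
By linearity of expectation: E[X] = Σ_H E[X_H] = 105 · p^{4} = 105 · 1/4096 = 105/4096.
Numerically: E[X] ≈ 0.02563.

E[X] = 105 · (1/8)^{4} = 105/4096 ≈ 0.02563.


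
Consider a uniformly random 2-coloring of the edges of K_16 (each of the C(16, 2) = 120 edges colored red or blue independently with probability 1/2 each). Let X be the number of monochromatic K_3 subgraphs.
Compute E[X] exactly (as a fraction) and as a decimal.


Let X = Σ_S X_S over the C(16, 3) = 560 subsets S of size 3, where X_S = 1 if the K_3 on S is monochromatic.
For a fixed S, the K_3 on S has C(3, 2) = 3 edges. P[all 3 edges red] = (1/2)^3, and likewise for blue, so P[monochromatic] = 2·(1/2)^3 = 2^{1 − 3} = 1/4.
By linearity: E[X] = C(16, 3) · 2^{1 − 3} = 560 · 1/4 = 140.
Numerically: E[X] ≈ 140.0000.

E[X] = C(16,3)·2^(1−C(3,2)) = 140 ≈ 140.0000.


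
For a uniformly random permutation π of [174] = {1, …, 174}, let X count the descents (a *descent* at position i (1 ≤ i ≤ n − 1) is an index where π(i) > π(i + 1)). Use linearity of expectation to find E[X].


Write X = Σ X_I over i = 1, …, 173, with X_I the indicator of one descent.
There are 173 indicators.
For each fixed i, the pair (π(i), π(i+1)) is a uniformly random ordered pair of distinct values from {1, …, 174}; by symmetry P[π(i) > π(i+1)] = 1/2.
By linearity: E[X] = 173 · (1/2) = (174 − 1) · (1/2) = 173/2 ≈ 86.50000.

E[X] = 173/2 = 86.50000.


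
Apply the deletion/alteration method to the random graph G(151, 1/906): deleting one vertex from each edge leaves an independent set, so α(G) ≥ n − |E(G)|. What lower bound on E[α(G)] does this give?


E[|E(G)|] = C(151, 2)·p = 11325 · (1/906) = 25/2.
E[α(G)] ≥ n − E[|E(G)|] = 151 − 25/2 = 277/2.
Numerically: ≈ 138.5000.
(This is only a lower bound; the true E[α(G)] may be larger.)

E[α(G)] ≥ 277/2 ≈ 138.5000.


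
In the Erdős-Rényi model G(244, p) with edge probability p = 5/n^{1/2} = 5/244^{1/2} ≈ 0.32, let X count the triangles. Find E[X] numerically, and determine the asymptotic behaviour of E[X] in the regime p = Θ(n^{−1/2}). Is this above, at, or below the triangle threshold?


Number of potential triangles: C(244, 3) = 2391444.
Each occurs with probability p³ ≈ (0.32)³ ≈ 3.27963e-02.
By linearity: E[X] = C(244, 3)·p³ ≈ 2391444 · 3.27963e-02 ≈ 78430.591.
Since α = 1/2 < 1, p = c/n^{1/2} ≫ 1/n is above the triangle threshold p ~ 1/n. Asymptotically E[X] ~ (c³/6)·n^{3(1−α)} = (5³/6)·n^{1.5} → ∞; triangles are abundant w.h.p.

E[X] ≈ 78430.591; in regime p = Θ(1/n^{1/2}) E[X] diverges (above the triangle threshold p ~ 1/n).


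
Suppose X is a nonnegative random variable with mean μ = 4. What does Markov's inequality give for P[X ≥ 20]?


μ = E[X] = 4, a = 20.
Markov: P[X ≥ 20] ≤ μ/a = (4)/20 = 1/5.
Numerically: ≈ 0.20000.
(Since a = 20 > μ = 4.00000, the bound 1/5 is < 1 and informative.)

P[X ≥ 20] ≤ 1/5 ≈ 0.20000.


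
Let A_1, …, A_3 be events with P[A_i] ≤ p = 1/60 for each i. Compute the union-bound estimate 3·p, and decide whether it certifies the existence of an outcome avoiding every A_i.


Union bound: P[∪_{i=1}^{3} A_i] ≤ Σ_i P[A_i] ≤ 3·p = 3·(1/60) = 1/20.
Numerically: 1/20 ≈ 0.050.
Is 1/20 < 1? YES.
Since P[∪ A_i] ≤ 1/20 < 1, the complement has P[∩ A_i^c] ≥ 1 − 1/20 = 19/20 > 0, so some outcome avoids every A_i.

3·p = 1/20 ≈ 0.050; existence CERTIFIED by the union bound.


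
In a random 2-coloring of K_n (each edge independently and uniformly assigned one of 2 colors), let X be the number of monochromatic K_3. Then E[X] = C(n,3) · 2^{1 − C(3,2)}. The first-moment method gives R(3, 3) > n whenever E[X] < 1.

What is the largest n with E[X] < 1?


We need C(n, 3) · 2^{1 − 3} < 1, i.e. C(n, 3) < 2^{3 − 1} = 4.
Check values of n near the boundary:
  n = 3: C(3, 3) = 1; 1 < 4? YES
  n = 4: C(4, 3) = 4; 4 < 4? NO
  n = 5: C(5, 3) = 10; 10 < 4? NO
  n = 6: C(6, 3) = 20; 20 < 4? NO
The largest n with C(n, 3) < 4 is n = 3 (where E[X] = 1/4 ≈ 0.250). Hence R(3, 3) > 3, i.e. R(3, 3) ≥ 4.

Largest n = 3; hence R(3, 3) > 3.


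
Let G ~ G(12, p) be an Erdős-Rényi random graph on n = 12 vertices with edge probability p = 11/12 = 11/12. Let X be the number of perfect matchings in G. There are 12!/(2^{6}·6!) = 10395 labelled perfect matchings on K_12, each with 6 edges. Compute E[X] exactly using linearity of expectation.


K_12 has 12!/(2^{6}·6!) = 10395 labelled perfect matchings.
For each such perfect matching H, let X_H = 1 if all 6 edges of H are present in G. Then P[X_H = 1] = p^{6} = (11/12)^{6} = 1771561/2985984.
By linearity of expectation: E[X] = Σ_H E[X_H] = 10395 · p^{6} = 10395 · 1771561/2985984 = 682050985/110592.
Numerically: E[X] ≈ 6167.

E[X] = 10395 · (11/12)^{6} = 682050985/110592 ≈ 6167.


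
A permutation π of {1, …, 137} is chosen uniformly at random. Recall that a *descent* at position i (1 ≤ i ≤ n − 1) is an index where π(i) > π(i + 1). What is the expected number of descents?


Write X = Σ X_I over i = 1, …, 136, with X_I the indicator of one descent.
There are 136 indicators.
For each fixed i, the pair (π(i), π(i+1)) is a uniformly random ordered pair of distinct values from {1, …, 137}; by symmetry P[π(i) > π(i+1)] = 1/2.
By linearity: E[X] = 136 · (1/2) = (137 − 1) · (1/2) = 68 ≈ 68.000.

E[X] = 68 = 68.000.


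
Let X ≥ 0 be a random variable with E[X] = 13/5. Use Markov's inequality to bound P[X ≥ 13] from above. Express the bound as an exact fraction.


μ = E[X] = 13/5, a = 13.
Markov: P[X ≥ 13] ≤ μ/a = (13/5)/13 = 1/5.
Numerically: ≈ 0.200000.
(Since a = 13 > μ = 2.600000, the bound 1/5 is < 1 and informative.)

P[X ≥ 13] ≤ 1/5 ≈ 0.200000.


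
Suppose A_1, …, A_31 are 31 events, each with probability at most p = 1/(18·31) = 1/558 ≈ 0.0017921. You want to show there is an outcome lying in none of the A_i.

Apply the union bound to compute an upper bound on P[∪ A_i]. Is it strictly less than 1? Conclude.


Union bound: P[∪_{i=1}^{31} A_i] ≤ Σ_i P[A_i] ≤ 31·p = 31·(1/558) = 1/18.
Numerically: 1/18 ≈ 0.0555556.
Is 1/18 < 1? YES.
Since P[∪ A_i] ≤ 1/18 < 1, the complement has P[∩ A_i^c] ≥ 1 − 1/18 = 17/18 > 0, so some outcome avoids every A_i.

31·p = 1/18 ≈ 0.0555556; existence CERTIFIED by the union bound.


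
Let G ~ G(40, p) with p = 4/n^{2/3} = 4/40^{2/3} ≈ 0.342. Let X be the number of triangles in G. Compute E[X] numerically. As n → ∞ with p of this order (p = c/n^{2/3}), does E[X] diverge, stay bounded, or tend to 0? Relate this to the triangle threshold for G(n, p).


Number of potential triangles: C(40, 3) = 9880.
Each occurs with probability p³ ≈ (0.342)³ ≈ 4.0000000e-02.
By linearity: E[X] = C(40, 3)·p³ ≈ 9880 · 4.0000000e-02 ≈ 395.20000.
Since α = 2/3 < 1, p = c/n^{2/3} ≫ 1/n is above the triangle threshold p ~ 1/n. Asymptotically E[X] ~ (c³/6)·n^{3(1−α)} = (4³/6)·n^{1} → ∞; triangles are abundant w.h.p.

E[X] ≈ 395.20000; in regime p = Θ(1/n^{2/3}) E[X] diverges (above the triangle threshold p ~ 1/n).


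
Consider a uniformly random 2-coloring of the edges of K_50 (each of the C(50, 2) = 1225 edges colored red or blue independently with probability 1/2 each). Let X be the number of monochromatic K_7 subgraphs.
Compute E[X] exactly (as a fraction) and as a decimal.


Let X = Σ_S X_S over the C(50, 7) = 99884400 subsets S of size 7, where X_S = 1 if the K_7 on S is monochromatic.
For a fixed S, the K_7 on S has C(7, 2) = 21 edges. P[all 21 edges red] = (1/2)^21, and likewise for blue, so P[monochromatic] = 2·(1/2)^21 = 2^{1 − 21} = 1/1048576.
By linearity of expectation: E[X] = C(50, 7) · 2^{1 − 21} = 99884400 · 1/1048576 = 6242775/65536.
Numerically: E[X] ≈ 95.2572.

E[X] = C(50,7)·2^(1−C(7,2)) = 6242775/65536 ≈ 95.2572.


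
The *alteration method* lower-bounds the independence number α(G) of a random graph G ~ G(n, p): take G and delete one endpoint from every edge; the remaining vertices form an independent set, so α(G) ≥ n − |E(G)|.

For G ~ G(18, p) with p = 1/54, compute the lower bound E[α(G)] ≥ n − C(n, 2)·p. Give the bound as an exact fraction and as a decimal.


E[|E(G)|] = C(18, 2)·p = 153 · (1/54) = 17/6.
E[α(G)] ≥ n − E[|E(G)|] = 18 − 17/6 = 91/6.
Numerically: ≈ 15.166667.
(This is only a lower bound; the true E[α(G)] may be larger.)

E[α(G)] ≥ 91/6 ≈ 15.166667.


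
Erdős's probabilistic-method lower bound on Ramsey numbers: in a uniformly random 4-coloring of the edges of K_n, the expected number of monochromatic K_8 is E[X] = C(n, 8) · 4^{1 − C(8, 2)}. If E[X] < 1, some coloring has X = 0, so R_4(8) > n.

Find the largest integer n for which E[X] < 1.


We need C(n, 8) · 4^{1 − 28} < 1, i.e. C(n, 8) < 4^{28 − 1} = 18014398509481984.
Check values of n near the boundary:
  n = 405: C(405, 8) = 16745853821188050; 16745853821188050 < 18014398509481984? YES
  n = 406: C(406, 8) = 17082453897995850; 17082453897995850 < 18014398509481984? YES
  n = 407: C(407, 8) = 17424959239309050; 17424959239309050 < 18014398509481984? YES
  n = 408: C(408, 8) = 17773458424095231; 17773458424095231 < 18014398509481984? YES
  n = 409: C(409, 8) = 18128041135797879; 18128041135797879 < 18014398509481984? NO
  n = 410: C(410, 8) = 18488798173326195; 18488798173326195 < 18014398509481984? NO
  n = 411: C(411, 8) = 18855821462126715; 18855821462126715 < 18014398509481984? NO
The largest n with C(n, 8) < 18014398509481984 is n = 408 (where E[X] = 17773458424095231/18014398509481984 ≈ 0.986625). Hence R_4(8) > 408, i.e. R_4(8) ≥ 409.

Largest n = 408; hence R_4(8) > 408.


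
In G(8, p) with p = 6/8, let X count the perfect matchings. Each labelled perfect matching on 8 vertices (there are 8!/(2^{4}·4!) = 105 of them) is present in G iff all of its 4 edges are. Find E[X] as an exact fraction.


K_8 has 8!/(2^{4}·4!) = 105 labelled perfect matchings.
For each such perfect matching H, let X_H = 1 if all 4 edges of H are present in G. Then P[X_H = 1] = p^{4} = (3/4)^{4} = 81/256.
By linearity: E[X] = Σ_H E[X_H] = 105 · p^{4} = 105 · 81/256 = 8505/256.
Numerically: E[X] ≈ 33.22.

E[X] = 105 · (3/4)^{4} = 8505/256 ≈ 33.22.


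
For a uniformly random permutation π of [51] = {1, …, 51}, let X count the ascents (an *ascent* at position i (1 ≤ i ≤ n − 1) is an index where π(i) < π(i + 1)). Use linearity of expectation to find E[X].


Write X = Σ X_I over i = 1, …, 50, with X_I the indicator of one ascent.
There are 50 indicators.
For each fixed i, the pair (π(i), π(i+1)) is a uniformly random ordered pair of distinct values from {1, …, 51}; by symmetry P[π(i) < π(i+1)] = 1/2.
By linearity: E[X] = 50 · (1/2) = (51 − 1) · (1/2) = 25 ≈ 25.00000.

E[X] = 25 = 25.00000.


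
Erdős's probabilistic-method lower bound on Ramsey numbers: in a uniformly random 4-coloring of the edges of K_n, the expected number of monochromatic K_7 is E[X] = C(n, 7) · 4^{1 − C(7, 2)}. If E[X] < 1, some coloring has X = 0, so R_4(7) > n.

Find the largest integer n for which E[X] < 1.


We need C(n, 7) · 4^{1 − 21} < 1, i.e. C(n, 7) < 4^{21 − 1} = 1099511627776.
Check values of n near the boundary:
  n = 178: C(178, 7) = 996867063280; 996867063280 < 1099511627776? YES
  n = 179: C(179, 7) = 1037437234460; 1037437234460 < 1099511627776? YES
  n = 180: C(180, 7) = 1079414463600; 1079414463600 < 1099511627776? YES
  n = 181: C(181, 7) = 1122839183400; 1122839183400 < 1099511627776? NO
  n = 182: C(182, 7) = 1167752750736; 1167752750736 < 1099511627776? NO
  n = 183: C(183, 7) = 1214197462413; 1214197462413 < 1099511627776? NO
The largest n with C(n, 7) < 1099511627776 is n = 180 (where E[X] = 67463403975/68719476736 ≈ 0.981722). Hence R_4(7) > 180, i.e. R_4(7) ≥ 181.

Largest n = 180; hence R_4(7) > 180.


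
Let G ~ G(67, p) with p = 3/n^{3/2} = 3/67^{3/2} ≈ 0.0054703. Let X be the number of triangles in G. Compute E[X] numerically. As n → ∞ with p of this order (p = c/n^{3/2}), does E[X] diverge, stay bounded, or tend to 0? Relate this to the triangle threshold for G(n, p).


Number of potential triangles: C(67, 3) = 47905.
Each occurs with probability p³ ≈ (0.0054703)³ ≈ 1.6369189e-07.
By linearity: E[X] = C(67, 3)·p³ ≈ 47905 · 1.6369189e-07 ≈ 0.00784.
Since α = 3/2 > 1, p = c/n^{3/2} = o(1/n) is below the triangle threshold p ~ 1/n. Asymptotically E[X] ~ (c³/6)·n^{3(1−α)} = (3³/6)·n^{-1.5} → 0, so by Markov's inequality G has no triangles w.h.p.

E[X] ≈ 0.00784; in regime p = Θ(1/n^{3/2}) E[X] tends to 0 (below the triangle threshold p ~ 1/n).


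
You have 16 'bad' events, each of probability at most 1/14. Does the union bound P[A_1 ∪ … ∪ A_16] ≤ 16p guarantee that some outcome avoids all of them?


Union bound: P[∪_{i=1}^{16} A_i] ≤ Σ_i P[A_i] ≤ 16·p = 16·(1/14) = 8/7.
Numerically: 8/7 ≈ 1.1429.
Is 8/7 < 1? NO.
Since the bound 8/7 is ≥ 1, the union bound is uninformative here; it does NOT by itself certify existence.

16·p = 8/7 ≈ 1.1429; existence NOT certified by the union bound.


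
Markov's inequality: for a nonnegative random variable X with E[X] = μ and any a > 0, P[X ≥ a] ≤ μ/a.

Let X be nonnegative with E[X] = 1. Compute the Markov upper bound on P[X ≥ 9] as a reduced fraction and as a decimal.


μ = E[X] = 1, a = 9.
Markov: P[X ≥ 9] ≤ μ/a = (1)/9 = 1/9.
Numerically: ≈ 0.111111.
(Since a = 9 > μ = 1.000000, the bound 1/9 is < 1 and informative.)

P[X ≥ 9] ≤ 1/9 ≈ 0.111111.


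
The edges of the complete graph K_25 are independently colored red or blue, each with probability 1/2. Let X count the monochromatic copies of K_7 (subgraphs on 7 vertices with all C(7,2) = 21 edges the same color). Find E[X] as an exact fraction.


Let X = Σ_S X_S over the C(25, 7) = 480700 subsets S of size 7, where X_S = 1 if the K_7 on S is monochromatic.
For a fixed S, the K_7 on S has C(7, 2) = 21 edges. P[all 21 edges red] = (1/2)^21, and likewise for blue, so P[monochromatic] = 2·(1/2)^21 = 2^{1 − 21} = 1/1048576.
By linearity of expectation: E[X] = C(25, 7) · 2^{1 − 21} = 480700 · 1/1048576 = 120175/262144.
Numerically: E[X] ≈ 0.4584.

E[X] = C(25,7)·2^(1−C(7,2)) = 120175/262144 ≈ 0.4584.


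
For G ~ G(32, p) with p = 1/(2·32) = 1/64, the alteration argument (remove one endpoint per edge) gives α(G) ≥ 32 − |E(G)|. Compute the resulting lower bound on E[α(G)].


E[|E(G)|] = C(32, 2)·p = 496 · (1/64) = 31/4.
E[α(G)] ≥ n − E[|E(G)|] = 32 − 31/4 = 97/4.
Numerically: ≈ 24.2500.
(This is only a lower bound; the true E[α(G)] may be larger.)

E[α(G)] ≥ 97/4 ≈ 24.2500.


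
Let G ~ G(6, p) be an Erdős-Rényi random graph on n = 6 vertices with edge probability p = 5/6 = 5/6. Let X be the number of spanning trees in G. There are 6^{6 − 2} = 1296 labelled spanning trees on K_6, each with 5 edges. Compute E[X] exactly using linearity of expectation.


K_6 has 6^{6 − 2} = 1296 labelled spanning trees.
For each such spanning tree H, let X_H = 1 if all 5 edges of H are present in G. Then P[X_H = 1] = p^{5} = (5/6)^{5} = 3125/7776.
Summing the indicators: E[X] = Σ_H E[X_H] = 1296 · p^{5} = 1296 · 3125/7776 = 3125/6.
Numerically: E[X] ≈ 520.833.

E[X] = 1296 · (5/6)^{5} = 3125/6 ≈ 520.833.


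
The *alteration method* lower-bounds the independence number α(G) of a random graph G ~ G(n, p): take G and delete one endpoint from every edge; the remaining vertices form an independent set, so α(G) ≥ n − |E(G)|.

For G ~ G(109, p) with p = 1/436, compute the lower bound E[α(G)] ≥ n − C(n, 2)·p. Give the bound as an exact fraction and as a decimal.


E[|E(G)|] = C(109, 2)·p = 5886 · (1/436) = 27/2.
E[α(G)] ≥ n − E[|E(G)|] = 109 − 27/2 = 191/2.
Numerically: ≈ 95.500.
(This is only a lower bound; the true E[α(G)] may be larger.)

E[α(G)] ≥ 191/2 ≈ 95.500.


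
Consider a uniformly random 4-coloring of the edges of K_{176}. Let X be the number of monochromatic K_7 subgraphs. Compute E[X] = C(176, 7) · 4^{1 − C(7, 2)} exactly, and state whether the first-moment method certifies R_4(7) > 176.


E[X] = C(176, 7) · 4^{1 − 21} = 919790691600 · 4^{−20} = 919790691600/1099511627776.
As a reduced fraction: E[X] = 57486918225/68719476736 ≈ 0.8365448.
Is E[X] < 1? YES.
Since E[X] < 1, there exists a 4-coloring of K_{176} with no monochromatic K_7; hence R_4(7) > 176.

E[X] = 57486918225/68719476736 ≈ 0.8365448; E[X] < 1, so R_4(7) > 176.


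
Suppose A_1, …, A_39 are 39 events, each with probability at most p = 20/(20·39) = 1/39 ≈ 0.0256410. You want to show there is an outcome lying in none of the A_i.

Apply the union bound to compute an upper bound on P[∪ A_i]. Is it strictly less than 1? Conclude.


Union bound: P[∪_{i=1}^{39} A_i] ≤ Σ_i P[A_i] ≤ 39·p = 39·(1/39) = 1.
Numerically: 1 ≈ 1.0000000.
Is 1 < 1? NO.
Since the bound 1 is ≥ 1, the union bound is uninformative here; it does NOT by itself certify existence.

39·p = 1 ≈ 1.0000000; existence NOT certified by the union bound.


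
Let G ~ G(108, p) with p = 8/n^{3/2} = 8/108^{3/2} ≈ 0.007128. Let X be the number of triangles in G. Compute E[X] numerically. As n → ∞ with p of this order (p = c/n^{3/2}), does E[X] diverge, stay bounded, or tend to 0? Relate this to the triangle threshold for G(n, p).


Number of potential triangles: C(108, 3) = 204156.
Each occurs with probability p³ ≈ (0.007128)³ ≈ 3.621288e-07.
By linearity: E[X] = C(108, 3)·p³ ≈ 204156 · 3.621288e-07 ≈ 0.0739.
Since α = 3/2 > 1, p = c/n^{3/2} = o(1/n) is below the triangle threshold p ~ 1/n. Asymptotically E[X] ~ (c³/6)·n^{3(1−α)} = (8³/6)·n^{-1.5} → 0, so by Markov's inequality G has no triangles w.h.p.

E[X] ≈ 0.0739; in regime p = Θ(1/n^{3/2}) E[X] tends to 0 (below the triangle threshold p ~ 1/n).


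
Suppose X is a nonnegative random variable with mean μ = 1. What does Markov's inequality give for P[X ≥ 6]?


μ = E[X] = 1, a = 6.
Markov: P[X ≥ 6] ≤ μ/a = (1)/6 = 1/6.
Numerically: ≈ 0.1667.
(Since a = 6 > μ = 1.0000, the bound 1/6 is < 1 and informative.)

P[X ≥ 6] ≤ 1/6 ≈ 0.1667.


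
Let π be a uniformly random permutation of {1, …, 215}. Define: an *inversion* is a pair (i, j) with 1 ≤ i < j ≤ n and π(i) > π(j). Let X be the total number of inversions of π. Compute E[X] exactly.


Write X = Σ X_I over the C(215, 2) = 23005 pairs i < j, with X_I the indicator of one inversion.
There are 23005 indicators.
For each fixed pair i < j, the values π(i) and π(j) are two distinct elements of {1, …, 215} in uniformly random order; by symmetry P[π(i) > π(j)] = 1/2.
By linearity: E[X] = 23005 · (1/2) = C(215, 2) · (1/2) = 23005/2 = 23005/2 ≈ 11502.500.

E[X] = 23005/2 = 11502.500.


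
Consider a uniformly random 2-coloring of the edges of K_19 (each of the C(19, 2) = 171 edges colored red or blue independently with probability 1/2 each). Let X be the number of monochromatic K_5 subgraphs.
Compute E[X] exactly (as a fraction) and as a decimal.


Let X = Σ_S X_S over the C(19, 5) = 11628 subsets S of size 5, where X_S = 1 if the K_5 on S is monochromatic.
For a fixed S, the K_5 on S has C(5, 2) = 10 edges. P[all 10 edges red] = (1/2)^10, and likewise for blue, so P[monochromatic] = 2·(1/2)^10 = 2^{1 − 10} = 1/512.
Summing: E[X] = C(19, 5) · 2^{1 − 10} = 11628 · 1/512 = 2907/128.
Numerically: E[X] ≈ 22.711.

E[X] = C(19,5)·2^(1−C(5,2)) = 2907/128 ≈ 22.711.


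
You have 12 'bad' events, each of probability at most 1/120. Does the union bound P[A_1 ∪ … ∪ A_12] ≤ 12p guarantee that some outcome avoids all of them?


Union bound: P[∪_{i=1}^{12} A_i] ≤ Σ_i P[A_i] ≤ 12·p = 12·(1/120) = 1/10.
Numerically: 1/10 ≈ 0.100.
Is 1/10 < 1? YES.
Since P[∪ A_i] ≤ 1/10 < 1, the complement has P[∩ A_i^c] ≥ 1 − 1/10 = 9/10 > 0, so some outcome avoids every A_i.

12·p = 1/10 ≈ 0.100; existence CERTIFIED by the union bound.


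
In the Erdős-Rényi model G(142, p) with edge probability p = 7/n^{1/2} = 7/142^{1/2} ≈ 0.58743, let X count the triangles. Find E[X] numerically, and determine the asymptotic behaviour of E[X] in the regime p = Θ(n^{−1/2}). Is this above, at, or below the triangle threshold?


Number of potential triangles: C(142, 3) = 467180.
Each occurs with probability p³ ≈ (0.58743)³ ≈ 2.0270367e-01.
By linearity: E[X] = C(142, 3)·p³ ≈ 467180 · 2.0270367e-01 ≈ 94699.09874.
Since α = 1/2 < 1, p = c/n^{1/2} ≫ 1/n is above the triangle threshold p ~ 1/n. Asymptotically E[X] ~ (c³/6)·n^{3(1−α)} = (7³/6)·n^{1.5} → ∞; triangles are abundant w.h.p.

E[X] ≈ 94699.09874; in regime p = Θ(1/n^{1/2}) E[X] diverges (above the triangle threshold p ~ 1/n).


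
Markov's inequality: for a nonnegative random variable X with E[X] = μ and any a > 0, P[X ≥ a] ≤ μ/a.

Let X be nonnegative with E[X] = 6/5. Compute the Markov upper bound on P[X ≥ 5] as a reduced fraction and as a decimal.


μ = E[X] = 6/5, a = 5.
Markov: P[X ≥ 5] ≤ μ/a = (6/5)/5 = 6/25.
Numerically: ≈ 0.2400.
(Since a = 5 > μ = 1.2000, the bound 6/25 is < 1 and informative.)

P[X ≥ 5] ≤ 6/25 ≈ 0.2400.


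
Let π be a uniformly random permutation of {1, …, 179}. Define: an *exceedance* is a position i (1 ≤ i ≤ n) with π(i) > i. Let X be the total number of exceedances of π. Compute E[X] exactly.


Write X = Σ_{i=1}^{179} X_i, where X_i = 1_{π(i) > i}.
For each fixed i, π(i) is uniform over {1, …, 179} (marginal of a uniform permutation), so P[π(i) > i] = (n − i)/n. Summing: Σ_{i=1}^{179} (n − i)/n = (0 + 1 + … + 178)/179 = 179(179 − 1)/(2·179) = (179 − 1)/2.
Hence E[X] = Σ_{i=1}^{179} (179 − i)/179 = 89 ≈ 89.000000.

E[X] = 89 = 89.000000.


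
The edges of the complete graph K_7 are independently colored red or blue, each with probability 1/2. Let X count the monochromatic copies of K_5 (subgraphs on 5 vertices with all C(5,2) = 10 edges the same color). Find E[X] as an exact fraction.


Let X = Σ_S X_S over the C(7, 5) = 21 subsets S of size 5, where X_S = 1 if the K_5 on S is monochromatic.
For a fixed S, the K_5 on S has C(5, 2) = 10 edges. P[all 10 edges red] = (1/2)^10, and likewise for blue, so P[monochromatic] = 2·(1/2)^10 = 2^{1 − 10} = 1/512.
By linearity of expectation: E[X] = C(7, 5) · 2^{1 − 10} = 21 · 1/512 = 21/512.
Numerically: E[X] ≈ 0.0410.

E[X] = C(7,5)·2^(1−C(5,2)) = 21/512 ≈ 0.0410.


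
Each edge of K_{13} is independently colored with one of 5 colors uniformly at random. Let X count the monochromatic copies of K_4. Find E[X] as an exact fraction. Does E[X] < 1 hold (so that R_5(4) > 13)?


E[X] = C(13, 4) · 5^{1 − 6} = 715 · 5^{−5} = 715/3125.
As a reduced fraction: E[X] = 143/625 ≈ 0.2288000.
Is E[X] < 1? YES.
Since E[X] < 1, there exists a 5-coloring of K_{13} with no monochromatic K_4; hence R_5(4) > 13.

E[X] = 143/625 ≈ 0.2288000; E[X] < 1, so R_5(4) > 13.


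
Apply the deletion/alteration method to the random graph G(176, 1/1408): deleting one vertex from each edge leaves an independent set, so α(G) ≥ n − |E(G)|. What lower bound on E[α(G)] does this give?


E[|E(G)|] = C(176, 2)·p = 15400 · (1/1408) = 175/16.
E[α(G)] ≥ n − E[|E(G)|] = 176 − 175/16 = 2641/16.
Numerically: ≈ 165.0625.
(This is only a lower bound; the true E[α(G)] may be larger.)

E[α(G)] ≥ 2641/16 ≈ 165.0625.


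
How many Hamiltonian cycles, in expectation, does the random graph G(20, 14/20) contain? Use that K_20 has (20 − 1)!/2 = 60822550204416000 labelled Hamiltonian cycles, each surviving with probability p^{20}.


K_20 has (20 − 1)!/2 = 60822550204416000 labelled Hamiltonian cycles.
For each such Hamiltonian cycle H, let X_H = 1 if all 20 edges of H are present in G. Then P[X_H = 1] = p^{20} = (7/10)^{20} = 79792266297612001/100000000000000000000.
By linearity: E[X] = Σ_H E[X_H] = 60822550204416000 · p^{20} = 60822550204416000 · 79792266297612001/100000000000000000000 = 1184855742873690605203907421/24414062500000.
Numerically: E[X] ≈ 4.85317e+13.

E[X] = 60822550204416000 · (7/10)^{20} = 1184855742873690605203907421/24414062500000 ≈ 4.85317e+13.


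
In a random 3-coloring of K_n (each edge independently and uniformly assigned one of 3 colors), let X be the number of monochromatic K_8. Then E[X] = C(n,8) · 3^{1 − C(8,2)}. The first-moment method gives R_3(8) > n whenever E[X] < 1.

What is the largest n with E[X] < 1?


We need C(n, 8) · 3^{1 − 28} < 1, i.e. C(n, 8) < 3^{28 − 1} = 7625597484987.
Check values of n near the boundary:
  n = 152: C(152, 8) = 5859727868575; 5859727868575 < 7625597484987? YES
  n = 153: C(153, 8) = 6183023199255; 6183023199255 < 7625597484987? YES
  n = 154: C(154, 8) = 6521818990995; 6521818990995 < 7625597484987? YES
  n = 155: C(155, 8) = 6876747915675; 6876747915675 < 7625597484987? YES
  n = 156: C(156, 8) = 7248464019225; 7248464019225 < 7625597484987? YES
  n = 157: C(157, 8) = 7637643295425; 7637643295425 < 7625597484987? NO
  n = 158: C(158, 8) = 8044984271181; 8044984271181 < 7625597484987? NO
The largest n with C(n, 8) < 7625597484987 is n = 156 (where E[X] = 805384891025/847288609443 ≈ 0.95054). Hence R_3(8) > 156, i.e. R_3(8) ≥ 157.

Largest n = 156; hence R_3(8) > 156.


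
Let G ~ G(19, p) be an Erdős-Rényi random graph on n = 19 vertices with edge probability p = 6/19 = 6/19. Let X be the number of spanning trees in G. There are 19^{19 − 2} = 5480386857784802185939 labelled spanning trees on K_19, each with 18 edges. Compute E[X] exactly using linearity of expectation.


K_19 has 19^{19 − 2} = 5480386857784802185939 labelled spanning trees.
For each such spanning tree H, let X_H = 1 if all 18 edges of H are present in G. Then P[X_H = 1] = p^{18} = (6/19)^{18} = 101559956668416/104127350297911241532841.
Summing the indicators: E[X] = Σ_H E[X_H] = 5480386857784802185939 · p^{18} = 5480386857784802185939 · 101559956668416/104127350297911241532841 = 101559956668416/19.
Numerically: E[X] ≈ 5.3453e+12.

E[X] = 5480386857784802185939 · (6/19)^{18} = 101559956668416/19 ≈ 5.3453e+12.


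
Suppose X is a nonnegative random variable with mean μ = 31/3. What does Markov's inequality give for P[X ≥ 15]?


μ = E[X] = 31/3, a = 15.
Markov: P[X ≥ 15] ≤ μ/a = (31/3)/15 = 31/45.
Numerically: ≈ 0.688889.
(Since a = 15 > μ = 10.333333, the bound 31/45 is < 1 and informative.)

P[X ≥ 15] ≤ 31/45 ≈ 0.688889.


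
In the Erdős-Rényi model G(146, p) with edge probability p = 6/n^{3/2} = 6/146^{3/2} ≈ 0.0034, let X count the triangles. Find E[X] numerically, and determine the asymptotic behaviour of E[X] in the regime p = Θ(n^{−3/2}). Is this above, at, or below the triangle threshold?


Number of potential triangles: C(146, 3) = 508080.
Each occurs with probability p³ ≈ (0.0034)³ ≈ 3.93429e-08.
By linearity: E[X] = C(146, 3)·p³ ≈ 508080 · 3.93429e-08 ≈ 0.020.
Since α = 3/2 > 1, p = c/n^{3/2} = o(1/n) is below the triangle threshold p ~ 1/n. Asymptotically E[X] ~ (c³/6)·n^{3(1−α)} = (6³/6)·n^{-1.5} → 0, so by Markov's inequality G has no triangles w.h.p.

E[X] ≈ 0.020; in regime p = Θ(1/n^{3/2}) E[X] tends to 0 (below the triangle threshold p ~ 1/n).


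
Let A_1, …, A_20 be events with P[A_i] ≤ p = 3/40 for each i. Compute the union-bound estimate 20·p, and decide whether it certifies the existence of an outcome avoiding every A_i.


Union bound: P[∪_{i=1}^{20} A_i] ≤ Σ_i P[A_i] ≤ 20·p = 20·(3/40) = 3/2.
Numerically: 3/2 ≈ 1.50000.
Is 3/2 < 1? NO.
Since the bound 3/2 is ≥ 1, the union bound is uninformative here; it does NOT by itself certify existence.

20·p = 3/2 ≈ 1.50000; existence NOT certified by the union bound.


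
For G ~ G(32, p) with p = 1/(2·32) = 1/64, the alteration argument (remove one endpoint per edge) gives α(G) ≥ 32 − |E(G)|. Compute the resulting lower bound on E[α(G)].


E[|E(G)|] = C(32, 2)·p = 496 · (1/64) = 31/4.
E[α(G)] ≥ n − E[|E(G)|] = 32 − 31/4 = 97/4.
Numerically: ≈ 24.250.
(This is only a lower bound; the true E[α(G)] may be larger.)

E[α(G)] ≥ 97/4 ≈ 24.250.


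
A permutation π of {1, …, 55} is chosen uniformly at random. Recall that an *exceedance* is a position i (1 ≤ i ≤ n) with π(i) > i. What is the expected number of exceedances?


Write X = Σ_{i=1}^{55} X_i, where X_i = 1_{π(i) > i}.
For each fixed i, π(i) is uniform over {1, …, 55} (marginal of a uniform permutation), so P[π(i) > i] = (n − i)/n. Summing: Σ_{i=1}^{55} (n − i)/n = (0 + 1 + … + 54)/55 = 55(55 − 1)/(2·55) = (55 − 1)/2.
Hence E[X] = Σ_{i=1}^{55} (55 − i)/55 = 27 ≈ 27.000.

E[X] = 27 = 27.000.


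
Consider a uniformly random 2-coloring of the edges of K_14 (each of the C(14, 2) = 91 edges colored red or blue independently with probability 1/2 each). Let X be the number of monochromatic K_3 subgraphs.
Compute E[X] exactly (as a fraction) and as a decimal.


Let X = Σ_S X_S over the C(14, 3) = 364 subsets S of size 3, where X_S = 1 if the K_3 on S is monochromatic.
For a fixed S, the K_3 on S has C(3, 2) = 3 edges. P[all 3 edges red] = (1/2)^3, and likewise for blue, so P[monochromatic] = 2·(1/2)^3 = 2^{1 − 3} = 1/4.
By linearity: E[X] = C(14, 3) · 2^{1 − 3} = 364 · 1/4 = 91.
Numerically: E[X] ≈ 91.00000.

E[X] = C(14,3)·2^(1−C(3,2)) = 91 ≈ 91.00000.


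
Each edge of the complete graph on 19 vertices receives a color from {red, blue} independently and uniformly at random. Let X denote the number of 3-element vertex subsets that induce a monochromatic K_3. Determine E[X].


Let X = Σ_S X_S over the C(19, 3) = 969 subsets S of size 3, where X_S = 1 if the K_3 on S is monochromatic.
For a fixed S, the K_3 on S has C(3, 2) = 3 edges. P[all 3 edges red] = (1/2)^3, and likewise for blue, so P[monochromatic] = 2·(1/2)^3 = 2^{1 − 3} = 1/4.
By linearity: E[X] = C(19, 3) · 2^{1 − 3} = 969 · 1/4 = 969/4.
Numerically: E[X] ≈ 242.25000.

E[X] = C(19,3)·2^(1−C(3,2)) = 969/4 ≈ 242.25000.


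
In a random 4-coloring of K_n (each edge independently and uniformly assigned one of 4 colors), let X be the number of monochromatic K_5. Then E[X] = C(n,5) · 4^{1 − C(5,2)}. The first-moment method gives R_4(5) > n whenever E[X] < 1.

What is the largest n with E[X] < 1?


We need C(n, 5) · 4^{1 − 10} < 1, i.e. C(n, 5) < 4^{10 − 1} = 262144.
Check values of n near the boundary:
  n = 28: C(28, 5) = 98280; 98280 < 262144? YES
  n = 29: C(29, 5) = 118755; 118755 < 262144? YES
  n = 30: C(30, 5) = 142506; 142506 < 262144? YES
  n = 31: C(31, 5) = 169911; 169911 < 262144? YES
  n = 32: C(32, 5) = 201376; 201376 < 262144? YES
  n = 33: C(33, 5) = 237336; 237336 < 262144? YES
  n = 34: C(34, 5) = 278256; 278256 < 262144? NO
  n = 35: C(35, 5) = 324632; 324632 < 262144? NO
  n = 36: C(36, 5) = 376992; 376992 < 262144? NO
The largest n with C(n, 5) < 262144 is n = 33 (where E[X] = 29667/32768 ≈ 0.905365). Hence R_4(5) > 33, i.e. R_4(5) ≥ 34.

Largest n = 33; hence R_4(5) > 33.


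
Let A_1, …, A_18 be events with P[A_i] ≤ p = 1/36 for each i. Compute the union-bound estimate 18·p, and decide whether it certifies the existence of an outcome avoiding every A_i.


Union bound: P[∪_{i=1}^{18} A_i] ≤ Σ_i P[A_i] ≤ 18·p = 18·(1/36) = 1/2.
Numerically: 1/2 ≈ 0.5000000.
Is 1/2 < 1? YES.
Since P[∪ A_i] ≤ 1/2 < 1, the complement has P[∩ A_i^c] ≥ 1 − 1/2 = 1/2 > 0, so some outcome avoids every A_i.

18·p = 1/2 ≈ 0.5000000; existence CERTIFIED by the union bound.


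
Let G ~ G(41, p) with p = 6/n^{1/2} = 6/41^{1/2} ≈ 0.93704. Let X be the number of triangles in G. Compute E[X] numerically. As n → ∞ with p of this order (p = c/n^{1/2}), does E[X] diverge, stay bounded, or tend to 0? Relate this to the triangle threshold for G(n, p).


Number of potential triangles: C(41, 3) = 10660.
Each occurs with probability p³ ≈ (0.93704)³ ≈ 8.2276909e-01.
By linearity: E[X] = C(41, 3)·p³ ≈ 10660 · 8.2276909e-01 ≈ 8770.71847.
Since α = 1/2 < 1, p = c/n^{1/2} ≫ 1/n is above the triangle threshold p ~ 1/n. Asymptotically E[X] ~ (c³/6)·n^{3(1−α)} = (6³/6)·n^{1.5} → ∞; triangles are abundant w.h.p.

E[X] ≈ 8770.71847; in regime p = Θ(1/n^{1/2}) E[X] diverges (above the triangle threshold p ~ 1/n).


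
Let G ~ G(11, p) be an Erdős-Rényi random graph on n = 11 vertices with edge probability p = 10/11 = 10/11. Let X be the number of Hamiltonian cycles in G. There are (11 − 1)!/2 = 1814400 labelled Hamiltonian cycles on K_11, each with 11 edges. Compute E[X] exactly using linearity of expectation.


K_11 has (11 − 1)!/2 = 1814400 labelled Hamiltonian cycles.
For each such Hamiltonian cycle H, let X_H = 1 if all 11 edges of H are present in G. Then P[X_H = 1] = p^{11} = (10/11)^{11} = 100000000000/285311670611.
By linearity: E[X] = Σ_H E[X_H] = 1814400 · p^{11} = 1814400 · 100000000000/285311670611 = 181440000000000000/285311670611.
Numerically: E[X] ≈ 635936.

E[X] = 1814400 · (10/11)^{11} = 181440000000000000/285311670611 ≈ 635936.


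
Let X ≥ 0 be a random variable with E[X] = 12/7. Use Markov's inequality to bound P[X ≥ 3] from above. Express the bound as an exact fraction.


μ = E[X] = 12/7, a = 3.
Markov: P[X ≥ 3] ≤ μ/a = (12/7)/3 = 4/7.
Numerically: ≈ 0.57143.
(Since a = 3 > μ = 1.71429, the bound 4/7 is < 1 and informative.)

P[X ≥ 3] ≤ 4/7 ≈ 0.57143.


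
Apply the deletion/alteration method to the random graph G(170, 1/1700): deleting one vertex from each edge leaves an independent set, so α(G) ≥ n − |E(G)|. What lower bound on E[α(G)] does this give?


E[|E(G)|] = C(170, 2)·p = 14365 · (1/1700) = 169/20.
E[α(G)] ≥ n − E[|E(G)|] = 170 − 169/20 = 3231/20.
Numerically: ≈ 161.55000.
(This is only a lower bound; the true E[α(G)] may be larger.)

E[α(G)] ≥ 3231/20 ≈ 161.55000.


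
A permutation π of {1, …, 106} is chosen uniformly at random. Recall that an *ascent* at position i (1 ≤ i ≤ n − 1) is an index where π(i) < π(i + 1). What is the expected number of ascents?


Write X = Σ X_I over i = 1, …, 105, with X_I the indicator of one ascent.
There are 105 indicators.
For each fixed i, the pair (π(i), π(i+1)) is a uniformly random ordered pair of distinct values from {1, …, 106}; by symmetry P[π(i) < π(i+1)] = 1/2.
By linearity: E[X] = 105 · (1/2) = (106 − 1) · (1/2) = 105/2 ≈ 52.50000.

E[X] = 105/2 = 52.50000.


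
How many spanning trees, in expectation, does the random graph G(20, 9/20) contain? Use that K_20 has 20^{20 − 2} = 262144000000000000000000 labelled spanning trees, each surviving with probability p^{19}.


K_20 has 20^{20 − 2} = 262144000000000000000000 labelled spanning trees.
For each such spanning tree H, let X_H = 1 if all 19 edges of H are present in G. Then P[X_H = 1] = p^{19} = (9/20)^{19} = 1350851717672992089/5242880000000000000000000.
Summing the indicators: E[X] = Σ_H E[X_H] = 262144000000000000000000 · p^{19} = 262144000000000000000000 · 1350851717672992089/5242880000000000000000000 = 1350851717672992089/20.
Numerically: E[X] ≈ 6.754e+16.

E[X] = 262144000000000000000000 · (9/20)^{19} = 1350851717672992089/20 ≈ 6.754e+16.


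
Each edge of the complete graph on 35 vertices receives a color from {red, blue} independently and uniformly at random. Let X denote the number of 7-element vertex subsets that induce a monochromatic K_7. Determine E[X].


Let X = Σ_S X_S over the C(35, 7) = 6724520 subsets S of size 7, where X_S = 1 if the K_7 on S is monochromatic.
For a fixed S, the K_7 on S has C(7, 2) = 21 edges. P[all 21 edges red] = (1/2)^21, and likewise for blue, so P[monochromatic] = 2·(1/2)^21 = 2^{1 − 21} = 1/1048576.
By linearity: E[X] = C(35, 7) · 2^{1 − 21} = 6724520 · 1/1048576 = 840565/131072.
Numerically: E[X] ≈ 6.413002.

E[X] = C(35,7)·2^(1−C(7,2)) = 840565/131072 ≈ 6.413002.
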